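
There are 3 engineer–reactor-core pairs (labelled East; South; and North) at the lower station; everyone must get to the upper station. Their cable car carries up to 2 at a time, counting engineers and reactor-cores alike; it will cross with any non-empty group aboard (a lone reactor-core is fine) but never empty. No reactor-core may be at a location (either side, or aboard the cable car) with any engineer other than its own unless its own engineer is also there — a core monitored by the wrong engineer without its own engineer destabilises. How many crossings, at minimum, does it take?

11

Counting alone: each trip to the upper station takes at most 2 across and each return brings at least 1 back, so after t trips out (and t−1 returns) at most 2t − (t−1) of the 6 are across; that first reaches 6 at t = 5, so at least 9 crossings are needed.
The safety rule pushes this higher. Following every safe sequence of crossings, the most of the 6 that can be at the upper station as the cable car arrives there on crossing 9 is 5 — never all 6.
So no plan with fewer than 11 crossings exists, and this one achieves 11:
1. engineer East and reactor-core East cross → the upper station.
2. engineer East crosses ← the lower station.
3. reactor-core North and reactor-core South cross → the upper station.
4. reactor-core East crosses ← the lower station.
5. engineer North and engineer South cross → the upper station.
6. engineer South and reactor-core South cross ← the lower station.
7. engineer East and engineer South cross → the upper station.
8. reactor-core North crosses ← the lower station.
9. reactor-core East and reactor-core South cross → the upper station.
10. engineer North crosses ← the lower station.
11. engineer North and reactor-core North cross → the upper station.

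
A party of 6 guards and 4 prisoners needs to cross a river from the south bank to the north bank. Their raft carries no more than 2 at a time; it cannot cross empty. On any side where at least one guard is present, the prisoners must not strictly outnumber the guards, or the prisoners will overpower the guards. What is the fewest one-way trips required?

17

Counting alone: each trip to the north bank takes at most 2 across and each return brings at least 1 back, so after t trips out (and t−1 returns) at most 2t − (t−1) of the 10 are across; that first reaches 10 at t = 9, so at least 17 crossings are needed.
The plan below uses exactly 17 crossings, so it is optimal:
1. 2 prisoners → the north bank.  (the south bank: 6G 2P; the north bank: 0G 2P)
2. 1 prisoner ← the south bank.  (the south bank: 6G 3P; the north bank: 0G 1P)
3. 2 prisoners → the north bank.  (the south bank: 6G 1P; the north bank: 0G 3P)
4. 1 prisoner ← the south bank.  (the south bank: 6G 2P; the north bank: 0G 2P)
5. 2 guards → the north bank.  (the south bank: 4G 2P; the north bank: 2G 2P)
6. 1 prisoner ← the south bank.  (the south bank: 4G 3P; the north bank: 2G 1P)
7. 1 guard and 1 prisoner → the north bank.  (the south bank: 3G 2P; the north bank: 3G 2P)
8. 1 prisoner ← the south bank.  (the south bank: 3G 3P; the north bank: 3G 1P)
9. 2 prisoners → the north bank.  (the south bank: 3G 1P; the north bank: 3G 3P)
10. 1 prisoner ← the south bank.  (the south bank: 3G 2P; the north bank: 3G 2P)
11. 1 guard and 1 prisoner → the north bank.  (the south bank: 2G 1P; the north bank: 4G 3P)
12. 1 prisoner ← the south bank.  (the south bank: 2G 2P; the north bank: 4G 2P)
13. 2 prisoners → the north bank.  (the south bank: 2G 0P; the north bank: 4G 4P)
14. 1 prisoner ← the south bank.  (the south bank: 2G 1P; the north bank: 4G 3P)
15. 1 guard and 1 prisoner → the north bank.  (the south bank: 1G 0P; the north bank: 5G 4P)
16. 1 prisoner ← the south bank.  (the south bank: 1G 1P; the north bank: 5G 3P)
17. 1 guard and 1 prisoner → the north bank.  (the south bank: 0G 0P; the north bank: 6G 4P)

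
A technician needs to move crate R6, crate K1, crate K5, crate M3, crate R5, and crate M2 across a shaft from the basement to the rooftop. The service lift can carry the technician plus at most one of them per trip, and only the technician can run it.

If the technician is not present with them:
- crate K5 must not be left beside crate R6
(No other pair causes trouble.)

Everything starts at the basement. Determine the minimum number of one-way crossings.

Counting alone: the technician can take at most 1 across per trip to the rooftop, so moving all 6 needs at least 6 loaded trips out, with a return between consecutive ones — at least 11 crossings.
The plan below uses exactly 11 crossings, so it is optimal:
1. Technician goes to the rooftop with crate R6.  [the basement: crate K1, crate K5, crate M2, crate M3, crate R5 | the rooftop: crate R6]
2. Technician goes back to the basement alone.  [the basement: crate K1, crate K5, crate M2, crate M3, crate R5 | the rooftop: crate R6]
3. Technician goes to the rooftop with crate K1.  [the basement: crate K5, crate M2, crate M3, crate R5 | the rooftop: crate K1, crate R6]
4. Technician goes back to the basement alone.  [the basement: crate K5, crate M2, crate M3, crate R5 | the rooftop: crate K1, crate R6]
5. Technician goes to the rooftop with crate M3.  [the basement: crate K5, crate M2, crate R5 | the rooftop: crate K1, crate M3, crate R6]
6. Technician goes back to the basement alone.  [the basement: crate K5, crate M2, crate R5 | the rooftop: crate K1, crate M3, crate R6]
7. Technician goes to the rooftop with crate R5.  [the basement: crate K5, crate M2 | the rooftop: crate K1, crate M3, crate R5, crate R6]
8. Technician goes back to the basement alone.  [the basement: crate K5, crate M2 | the rooftop: crate K1, crate M3, crate R5, crate R6]
9. Technician goes to the rooftop with crate M2.  [the basement: crate K5 | the rooftop: crate K1, crate M2, crate M3, crate R5, crate R6]
10. Technician goes back to the basement alone.  [the basement: crate K5 | the rooftop: crate K1, crate M2, crate M3, crate R5, crate R6]
11. Technician goes to the rooftop with crate K5.  [the basement: — | the rooftop: crate K1, crate K5, crate M2, crate M3, crate R5, crate R6]

11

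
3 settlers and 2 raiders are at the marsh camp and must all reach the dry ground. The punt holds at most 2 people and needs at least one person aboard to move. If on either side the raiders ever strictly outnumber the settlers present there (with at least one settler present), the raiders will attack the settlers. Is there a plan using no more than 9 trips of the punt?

Yes

Yes — this plan uses 7 crossings (≤ 9):
1. 2 raiders → the dry ground.  (the marsh camp: 3S 0R; the dry ground: 0S 2R)
2. 1 raider ← the marsh camp.  (the marsh camp: 3S 1R; the dry ground: 0S 1R)
3. 2 settlers → the dry ground.  (the marsh camp: 1S 1R; the dry ground: 2S 1R)
4. 1 settler ← the marsh camp.  (the marsh camp: 2S 1R; the dry ground: 1S 1R)
5. 1 settler and 1 raider → the dry ground.  (the marsh camp: 1S 0R; the dry ground: 2S 2R)
6. 1 raider ← the marsh camp.  (the marsh camp: 1S 1R; the dry ground: 2S 1R)
7. 1 settler and 1 raider → the dry ground.  (the marsh camp: 0S 0R; the dry ground: 3S 2R)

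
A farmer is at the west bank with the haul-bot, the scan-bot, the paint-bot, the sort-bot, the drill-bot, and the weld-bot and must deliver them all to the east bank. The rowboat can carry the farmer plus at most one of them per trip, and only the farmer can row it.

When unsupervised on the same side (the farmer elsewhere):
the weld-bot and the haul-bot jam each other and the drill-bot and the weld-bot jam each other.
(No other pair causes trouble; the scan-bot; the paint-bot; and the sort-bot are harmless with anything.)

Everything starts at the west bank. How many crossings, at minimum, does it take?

Counting alone: the farmer can take at most 1 across per trip to the east bank, so moving all 6 needs at least 6 loaded trips out, with a return between consecutive ones — at least 11 crossings.
The safety rule pushes this higher. Following every safe sequence of crossings, the most of the 6 that can be at the east bank as the rowboat arrives there on crossing 11 is 5 — never all 6.
So no plan with fewer than 13 crossings exists, and this one achieves 13:
1. Farmer goes to the east bank with the weld-bot.  [the west bank: the drill-bot, the haul-bot, the paint-bot, the scan-bot, the sort-bot | the east bank: the weld-bot]
2. Farmer goes back to the west bank alone.  [the west bank: the drill-bot, the haul-bot, the paint-bot, the scan-bot, the sort-bot | the east bank: the weld-bot]
3. Farmer goes to the east bank with the haul-bot.  [the west bank: the drill-bot, the paint-bot, the scan-bot, the sort-bot | the east bank: the haul-bot, the weld-bot]
4. Farmer goes back to the west bank with the weld-bot.  [the west bank: the drill-bot, the paint-bot, the scan-bot, the sort-bot, the weld-bot | the east bank: the haul-bot]
5. Farmer goes to the east bank with the drill-bot.  [the west bank: the paint-bot, the scan-bot, the sort-bot, the weld-bot | the east bank: the drill-bot, the haul-bot]
6. Farmer goes back to the west bank alone.  [the west bank: the paint-bot, the scan-bot, the sort-bot, the weld-bot | the east bank: the drill-bot, the haul-bot]
7. Farmer goes to the east bank with the scan-bot.  [the west bank: the paint-bot, the sort-bot, the weld-bot | the east bank: the drill-bot, the haul-bot, the scan-bot]
8. Farmer goes back to the west bank alone.  [the west bank: the paint-bot, the sort-bot, the weld-bot | the east bank: the drill-bot, the haul-bot, the scan-bot]
9. Farmer goes to the east bank with the paint-bot.  [the west bank: the sort-bot, the weld-bot | the east bank: the drill-bot, the haul-bot, the paint-bot, the scan-bot]
10. Farmer goes back to the west bank alone.  [the west bank: the sort-bot, the weld-bot | the east bank: the drill-bot, the haul-bot, the paint-bot, the scan-bot]
11. Farmer goes to the east bank with the sort-bot.  [the west bank: the weld-bot | the east bank: the drill-bot, the haul-bot, the paint-bot, the scan-bot, the sort-bot]
12. Farmer goes back to the west bank alone.  [the west bank: the weld-bot | the east bank: the drill-bot, the haul-bot, the paint-bot, the scan-bot, the sort-bot]
13. Farmer goes to the east bank with the weld-bot.  [the west bank: — | the east bank: the drill-bot, the haul-bot, the paint-bot, the scan-bot, the sort-bot, the weld-bot]

13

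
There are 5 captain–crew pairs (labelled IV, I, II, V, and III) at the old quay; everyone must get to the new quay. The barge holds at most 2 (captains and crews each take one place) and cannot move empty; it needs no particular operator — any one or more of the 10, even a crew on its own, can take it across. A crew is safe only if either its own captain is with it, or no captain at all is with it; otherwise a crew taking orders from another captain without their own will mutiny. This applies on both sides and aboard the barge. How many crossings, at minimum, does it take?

Following every safe sequence of crossings from the start, the most of the 10 that can be at the new quay as the barge arrives there on crossings 1, 3, 5, 7 is 2, 3, 4, 5 respectively; the best ever achieved is 5 of 10.
From crossing 9 on, no configuration arises that was not already reachable earlier: only 82 distinct safe configurations (who is on which side, and where the barge is) can ever be reached, none of them has everyone across, and every continuation just revisits them. So no valid plan exists.

impossible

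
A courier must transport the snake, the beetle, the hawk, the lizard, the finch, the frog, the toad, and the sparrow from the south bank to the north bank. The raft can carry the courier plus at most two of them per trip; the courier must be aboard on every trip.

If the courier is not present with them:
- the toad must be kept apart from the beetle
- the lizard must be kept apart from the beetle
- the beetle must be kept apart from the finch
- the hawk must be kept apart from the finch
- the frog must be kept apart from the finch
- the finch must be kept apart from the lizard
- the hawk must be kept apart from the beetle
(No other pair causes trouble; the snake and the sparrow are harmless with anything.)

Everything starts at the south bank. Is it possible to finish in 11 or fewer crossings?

Counting alone: the courier can take at most 2 across per trip to the north bank, so moving all 8 needs at least 4 loaded trips out, with a return between consecutive ones — at least 7 crossings.
The safety rule pushes this higher. Following every safe sequence of crossings, the most of the 8 that can be at the north bank as the raft arrives there on crossings 7, 9, 11 is 5, 6, 7 respectively — never all 8.
So the move cannot be finished within 11 crossings. (The shortest complete plan takes 13:)
1. Courier goes to the north bank with the beetle and the finch.
2. Courier goes back to the south bank with the beetle.
3. Courier goes to the north bank with the beetle and the snake.
4. Courier goes back to the south bank with the beetle.
5. Courier goes to the north bank with the beetle and the frog.
6. Courier goes back to the south bank with the finch.
7. Courier goes to the north bank with the hawk and the lizard.
8. Courier goes back to the south bank with the beetle.
9. Courier goes to the north bank with the beetle and the toad.
10. Courier goes back to the south bank with the beetle.
11. Courier goes to the north bank with the beetle and the sparrow.
12. Courier goes back to the south bank with the beetle.
13. Courier goes to the north bank with the beetle and the finch.

No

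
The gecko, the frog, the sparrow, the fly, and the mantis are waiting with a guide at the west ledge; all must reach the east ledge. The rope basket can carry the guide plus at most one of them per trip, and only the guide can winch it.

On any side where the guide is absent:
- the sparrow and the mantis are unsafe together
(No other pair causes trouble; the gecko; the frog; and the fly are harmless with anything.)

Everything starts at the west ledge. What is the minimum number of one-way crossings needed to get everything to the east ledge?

Counting alone: the guide can take at most 1 across per trip to the east ledge, so moving all 5 needs at least 5 loaded trips out, with a return between consecutive ones — at least 9 crossings.
The plan below uses exactly 9 crossings, so it is optimal:
1. Guide goes to the east ledge with the sparrow.  [the west ledge: the fly, the frog, the gecko, the mantis | the east ledge: the sparrow]
2. Guide goes back to the west ledge alone.  [the west ledge: the fly, the frog, the gecko, the mantis | the east ledge: the sparrow]
3. Guide goes to the east ledge with the gecko.  [the west ledge: the fly, the frog, the mantis | the east ledge: the gecko, the sparrow]
4. Guide goes back to the west ledge alone.  [the west ledge: the fly, the frog, the mantis | the east ledge: the gecko, the sparrow]
5. Guide goes to the east ledge with the frog.  [the west ledge: the fly, the mantis | the east ledge: the frog, the gecko, the sparrow]
6. Guide goes back to the west ledge alone.  [the west ledge: the fly, the mantis | the east ledge: the frog, the gecko, the sparrow]
7. Guide goes to the east ledge with the fly.  [the west ledge: the mantis | the east ledge: the fly, the frog, the gecko, the sparrow]
8. Guide goes back to the west ledge alone.  [the west ledge: the mantis | the east ledge: the fly, the frog, the gecko, the sparrow]
9. Guide goes to the east ledge with the mantis.  [the west ledge: — | the east ledge: the fly, the frog, the gecko, the mantis, the sparrow]

9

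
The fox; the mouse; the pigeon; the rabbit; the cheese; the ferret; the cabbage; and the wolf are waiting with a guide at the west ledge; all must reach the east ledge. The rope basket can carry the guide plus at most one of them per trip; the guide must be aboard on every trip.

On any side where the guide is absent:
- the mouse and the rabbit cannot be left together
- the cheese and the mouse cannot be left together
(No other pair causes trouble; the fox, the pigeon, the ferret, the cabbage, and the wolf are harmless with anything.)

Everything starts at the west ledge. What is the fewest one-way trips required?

Counting alone: the guide can take at most 1 across per trip to the east ledge, so moving all 8 needs at least 8 loaded trips out, with a return between consecutive ones — at least 15 crossings.
The safety rule pushes this higher. Following every safe sequence of crossings, the most of the 8 that can be at the east ledge as the rope basket arrives there on crossing 15 is 7 — never all 8.
So no plan with fewer than 17 crossings exists, and this one achieves 17:
1. Guide goes to the east ledge with the mouse.
2. Guide goes back to the west ledge alone.
3. Guide goes to the east ledge with the fox.
4. Guide goes back to the west ledge alone.
5. Guide goes to the east ledge with the pigeon.
6. Guide goes back to the west ledge alone.
7. Guide goes to the east ledge with the rabbit.
8. Guide goes back to the west ledge with the mouse.
9. Guide goes to the east ledge with the cheese.
10. Guide goes back to the west ledge alone.
11. Guide goes to the east ledge with the ferret.
12. Guide goes back to the west ledge alone.
13. Guide goes to the east ledge with the cabbage.
14. Guide goes back to the west ledge alone.
15. Guide goes to the east ledge with the wolf.
16. Guide goes back to the west ledge alone.
17. Guide goes to the east ledge with the mouse.

17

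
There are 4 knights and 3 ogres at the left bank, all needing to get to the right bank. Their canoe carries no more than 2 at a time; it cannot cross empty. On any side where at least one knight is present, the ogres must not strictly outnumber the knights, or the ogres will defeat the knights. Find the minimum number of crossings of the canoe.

Counting alone: each trip to the right bank takes at most 2 across and each return brings at least 1 back, so after t trips out (and t−1 returns) at most 2t − (t−1) of the 7 are across; that first reaches 7 at t = 6, so at least 11 crossings are needed.
The plan below uses exactly 11 crossings, so it is optimal:
1. 2 ogres → the right bank.  (the left bank: 4K 1O; the right bank: 0K 2O)
2. 1 ogre ← the left bank.  (the left bank: 4K 2O; the right bank: 0K 1O)
3. 2 ogres → the right bank.  (the left bank: 4K 0O; the right bank: 0K 3O)
4. 1 ogre ← the left bank.  (the left bank: 4K 1O; the right bank: 0K 2O)
5. 2 knights → the right bank.  (the left bank: 2K 1O; the right bank: 2K 2O)
6. 1 ogre ← the left bank.  (the left bank: 2K 2O; the right bank: 2K 1O)
7. 1 knight and 1 ogre → the right bank.  (the left bank: 1K 1O; the right bank: 3K 2O)
8. 1 knight ← the left bank.  (the left bank: 2K 1O; the right bank: 2K 2O)
9. 1 knight and 1 ogre → the right bank.  (the left bank: 1K 0O; the right bank: 3K 3O)
10. 1 ogre ← the left bank.  (the left bank: 1K 1O; the right bank: 3K 2O)
11. 1 knight and 1 ogre → the right bank.  (the left bank: 0K 0O; the right bank: 4K 3O)

11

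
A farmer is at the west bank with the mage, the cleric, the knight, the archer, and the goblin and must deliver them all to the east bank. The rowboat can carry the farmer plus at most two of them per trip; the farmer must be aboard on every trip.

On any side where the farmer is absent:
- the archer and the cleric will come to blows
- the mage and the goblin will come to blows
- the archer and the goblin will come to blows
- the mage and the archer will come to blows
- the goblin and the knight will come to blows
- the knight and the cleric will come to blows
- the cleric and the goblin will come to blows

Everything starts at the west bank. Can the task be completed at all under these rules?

No

Whatever the first load, the items left behind include a forbidden pair without the farmer. No opening move is safe, so no plan exists.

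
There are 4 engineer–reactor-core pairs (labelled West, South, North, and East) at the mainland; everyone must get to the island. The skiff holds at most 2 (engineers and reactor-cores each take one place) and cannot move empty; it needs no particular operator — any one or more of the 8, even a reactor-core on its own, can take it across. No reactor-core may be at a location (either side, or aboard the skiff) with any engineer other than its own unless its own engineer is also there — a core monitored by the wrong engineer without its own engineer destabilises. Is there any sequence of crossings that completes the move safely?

No

Following every safe sequence of crossings from the start, the most of the 8 that can be at the island as the skiff arrives there on crossings 1, 3, 5 is 2, 3, 4 respectively; the best ever achieved is 4 of 8.
From crossing 7 on, no configuration arises that was not already reachable earlier: only 44 distinct safe configurations (who is on which side, and where the skiff is) can ever be reached, none of them has everyone across, and every continuation just revisits them. So no valid plan exists.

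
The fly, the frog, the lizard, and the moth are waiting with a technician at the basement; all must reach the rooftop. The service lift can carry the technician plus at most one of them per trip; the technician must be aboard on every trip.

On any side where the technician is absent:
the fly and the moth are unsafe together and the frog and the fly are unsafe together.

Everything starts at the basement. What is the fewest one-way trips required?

9

Counting alone: the technician can take at most 1 across per trip to the rooftop, so moving all 4 needs at least 4 loaded trips out, with a return between consecutive ones — at least 7 crossings.
The safety rule pushes this higher. Following every safe sequence of crossings, the most of the 4 that can be at the rooftop as the service lift arrives there on crossing 7 is 3 — never all 4.
So no plan with fewer than 9 crossings exists, and this one achieves 9:
1. Technician goes to the rooftop with the fly.  [the basement: the frog, the lizard, the moth | the rooftop: the fly]
2. Technician goes back to the basement alone.  [the basement: the frog, the lizard, the moth | the rooftop: the fly]
3. Technician goes to the rooftop with the frog.  [the basement: the lizard, the moth | the rooftop: the fly, the frog]
4. Technician goes back to the basement with the fly.  [the basement: the fly, the lizard, the moth | the rooftop: the frog]
5. Technician goes to the rooftop with the moth.  [the basement: the fly, the lizard | the rooftop: the frog, the moth]
6. Technician goes back to the basement alone.  [the basement: the fly, the lizard | the rooftop: the frog, the moth]
7. Technician goes to the rooftop with the lizard.  [the basement: the fly | the rooftop: the frog, the lizard, the moth]
8. Technician goes back to the basement alone.  [the basement: the fly | the rooftop: the frog, the lizard, the moth]
9. Technician goes to the rooftop with the fly.  [the basement: — | the rooftop: the fly, the frog, the lizard, the moth]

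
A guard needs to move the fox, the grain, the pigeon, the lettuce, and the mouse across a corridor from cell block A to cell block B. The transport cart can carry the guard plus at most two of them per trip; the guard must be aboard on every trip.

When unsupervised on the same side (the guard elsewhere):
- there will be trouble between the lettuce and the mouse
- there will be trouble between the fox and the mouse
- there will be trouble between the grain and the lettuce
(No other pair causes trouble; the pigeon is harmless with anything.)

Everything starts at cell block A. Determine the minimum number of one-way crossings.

Counting alone: the guard can take at most 2 across per trip to cell block B, so moving all 5 needs at least 3 loaded trips out, with a return between consecutive ones — at least 5 crossings.
The plan below uses exactly 5 crossings, so it is optimal:
1. Guard goes to cell block B with the fox and the lettuce.
2. Guard goes back to cell block A alone.
3. Guard goes to cell block B with the pigeon.
4. Guard goes back to cell block A alone.
5. Guard goes to cell block B with the grain and the mouse.

5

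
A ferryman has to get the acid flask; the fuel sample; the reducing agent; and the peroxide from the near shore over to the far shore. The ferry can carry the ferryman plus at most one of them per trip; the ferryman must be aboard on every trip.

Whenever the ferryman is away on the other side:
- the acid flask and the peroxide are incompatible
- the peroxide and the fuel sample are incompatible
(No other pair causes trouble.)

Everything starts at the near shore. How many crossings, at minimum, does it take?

Counting alone: the ferryman can take at most 1 across per trip to the far shore, so moving all 4 needs at least 4 loaded trips out, with a return between consecutive ones — at least 7 crossings.
The safety rule pushes this higher. Following every safe sequence of crossings, the most of the 4 that can be at the far shore as the ferry arrives there on crossing 7 is 3 — never all 4.
So no plan with fewer than 9 crossings exists, and this one achieves 9:
1. Ferryman goes to the far shore with the peroxide.  [the near shore: the acid flask, the fuel sample, the reducing agent | the far shore: the peroxide]
2. Ferryman goes back to the near shore alone.  [the near shore: the acid flask, the fuel sample, the reducing agent | the far shore: the peroxide]
3. Ferryman goes to the far shore with the acid flask.  [the near shore: the fuel sample, the reducing agent | the far shore: the acid flask, the peroxide]
4. Ferryman goes back to the near shore with the peroxide.  [the near shore: the fuel sample, the peroxide, the reducing agent | the far shore: the acid flask]
5. Ferryman goes to the far shore with the fuel sample.  [the near shore: the peroxide, the reducing agent | the far shore: the acid flask, the fuel sample]
6. Ferryman goes back to the near shore alone.  [the near shore: the peroxide, the reducing agent | the far shore: the acid flask, the fuel sample]
7. Ferryman goes to the far shore with the reducing agent.  [the near shore: the peroxide | the far shore: the acid flask, the fuel sample, the reducing agent]
8. Ferryman goes back to the near shore alone.  [the near shore: the peroxide | the far shore: the acid flask, the fuel sample, the reducing agent]
9. Ferryman goes to the far shore with the peroxide.  [the near shore: — | the far shore: the acid flask, the fuel sample, the peroxide, the reducing agent]

9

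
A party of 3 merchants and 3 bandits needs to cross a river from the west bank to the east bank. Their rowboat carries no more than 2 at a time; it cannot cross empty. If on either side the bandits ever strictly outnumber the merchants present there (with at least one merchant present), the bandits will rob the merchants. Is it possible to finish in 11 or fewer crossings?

Yes — this plan uses 11 crossings (≤ 11):
1. 2 bandits → the east bank.  (the west bank: 3M 1B; the east bank: 0M 2B)
2. 1 bandit ← the west bank.  (the west bank: 3M 2B; the east bank: 0M 1B)
3. 2 bandits → the east bank.  (the west bank: 3M 0B; the east bank: 0M 3B)
4. 1 bandit ← the west bank.  (the west bank: 3M 1B; the east bank: 0M 2B)
5. 2 merchants → the east bank.  (the west bank: 1M 1B; the east bank: 2M 2B)
6. 1 merchant and 1 bandit ← the west bank.  (the west bank: 2M 2B; the east bank: 1M 1B)
7. 2 merchants → the east bank.  (the west bank: 0M 2B; the east bank: 3M 1B)
8. 1 bandit ← the west bank.  (the west bank: 0M 3B; the east bank: 3M 0B)
9. 2 bandits → the east bank.  (the west bank: 0M 1B; the east bank: 3M 2B)
10. 1 bandit ← the west bank.  (the west bank: 0M 2B; the east bank: 3M 1B)
11. 2 bandits → the east bank.  (the west bank: 0M 0B; the east bank: 3M 3B)

Yes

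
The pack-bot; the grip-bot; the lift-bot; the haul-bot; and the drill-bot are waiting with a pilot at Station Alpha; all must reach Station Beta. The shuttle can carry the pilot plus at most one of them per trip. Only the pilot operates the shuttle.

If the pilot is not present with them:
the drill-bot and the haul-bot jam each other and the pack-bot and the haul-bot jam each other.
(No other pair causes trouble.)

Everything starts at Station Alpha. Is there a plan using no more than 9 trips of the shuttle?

No

Counting alone: the pilot can take at most 1 across per trip to Station Beta, so moving all 5 needs at least 5 loaded trips out, with a return between consecutive ones — at least 9 crossings.
The safety rule pushes this higher. Following every safe sequence of crossings, the most of the 5 that can be at Station Beta as the shuttle arrives there on crossing 9 is 4 — never all 5.
So the move cannot be finished within 9 crossings. (The shortest complete plan takes 11:)
1. Pilot goes to Station Beta with the haul-bot.
2. Pilot goes back to Station Alpha alone.
3. Pilot goes to Station Beta with the pack-bot.
4. Pilot goes back to Station Alpha with the haul-bot.
5. Pilot goes to Station Beta with the drill-bot.
6. Pilot goes back to Station Alpha alone.
7. Pilot goes to Station Beta with the grip-bot.
8. Pilot goes back to Station Alpha alone.
9. Pilot goes to Station Beta with the lift-bot.
10. Pilot goes back to Station Alpha alone.
11. Pilot goes to Station Beta with the haul-bot.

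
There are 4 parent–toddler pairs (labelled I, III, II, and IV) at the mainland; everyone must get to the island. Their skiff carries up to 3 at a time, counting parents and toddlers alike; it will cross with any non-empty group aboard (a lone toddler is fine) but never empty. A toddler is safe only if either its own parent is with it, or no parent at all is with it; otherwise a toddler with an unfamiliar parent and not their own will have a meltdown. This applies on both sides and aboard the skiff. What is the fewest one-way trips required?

Counting alone: each trip to the island takes at most 3 across and each return brings at least 1 back, so after t trips out (and t−1 returns) at most 3t − (t−1) of the 8 are across; that first reaches 8 at t = 4, so at least 7 crossings are needed.
The safety rule pushes this higher. Following every safe sequence of crossings, the most of the 8 that can be at the island as the skiff arrives there on crossing 7 is 7 — never all 8.
So no plan with fewer than 9 crossings exists, and this one achieves 9:
1. parent I and toddler I cross → the island.
2. parent I crosses ← the mainland.
3. parent I, parent III, and toddler III cross → the island.
4. parent I and toddler I cross ← the mainland.
5. parent I, parent II, and parent IV cross → the island.
6. toddler III crosses ← the mainland.
7. toddler I and toddler III cross → the island.
8. toddler I crosses ← the mainland.
9. toddler I, toddler II, and toddler IV cross → the island.

9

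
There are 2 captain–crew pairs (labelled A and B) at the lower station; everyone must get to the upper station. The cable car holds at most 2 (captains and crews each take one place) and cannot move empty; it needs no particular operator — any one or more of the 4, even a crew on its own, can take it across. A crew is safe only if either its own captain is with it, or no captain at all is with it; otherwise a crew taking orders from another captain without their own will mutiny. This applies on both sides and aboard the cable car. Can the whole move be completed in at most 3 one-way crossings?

Counting alone: each trip to the upper station takes at most 2 across and each return brings at least 1 back, so after t trips out (and t−1 returns) at most 2t − (t−1) of the 4 are across; that first reaches 4 at t = 3, so at least 5 crossings are needed.
Since 3 < 5, 3 crossings cannot be enough. (The shortest complete plan in fact takes 5:)
1. captain A and crew A cross → the upper station.
2. captain A crosses ← the lower station.
3. captain A and captain B cross → the upper station.
4. captain B crosses ← the lower station.
5. captain B and crew B cross → the upper station.

No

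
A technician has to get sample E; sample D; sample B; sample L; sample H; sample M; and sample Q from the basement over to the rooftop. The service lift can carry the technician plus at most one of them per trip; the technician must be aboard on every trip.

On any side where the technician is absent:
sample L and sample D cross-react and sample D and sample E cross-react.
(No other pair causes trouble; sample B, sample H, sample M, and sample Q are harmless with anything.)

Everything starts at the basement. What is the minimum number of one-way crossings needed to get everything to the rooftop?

15

Counting alone: the technician can take at most 1 across per trip to the rooftop, so moving all 7 needs at least 7 loaded trips out, with a return between consecutive ones — at least 13 crossings.
The safety rule pushes this higher. Following every safe sequence of crossings, the most of the 7 that can be at the rooftop as the service lift arrives there on crossing 13 is 6 — never all 7.
So no plan with fewer than 15 crossings exists, and this one achieves 15:
1. Technician goes to the rooftop with sample D.
2. Technician goes back to the basement alone.
3. Technician goes to the rooftop with sample E.
4. Technician goes back to the basement with sample D.
5. Technician goes to the rooftop with sample L.
6. Technician goes back to the basement alone.
7. Technician goes to the rooftop with sample B.
8. Technician goes back to the basement alone.
9. Technician goes to the rooftop with sample H.
10. Technician goes back to the basement alone.
11. Technician goes to the rooftop with sample M.
12. Technician goes back to the basement alone.
13. Technician goes to the rooftop with sample Q.
14. Technician goes back to the basement alone.
15. Technician goes to the rooftop with sample D.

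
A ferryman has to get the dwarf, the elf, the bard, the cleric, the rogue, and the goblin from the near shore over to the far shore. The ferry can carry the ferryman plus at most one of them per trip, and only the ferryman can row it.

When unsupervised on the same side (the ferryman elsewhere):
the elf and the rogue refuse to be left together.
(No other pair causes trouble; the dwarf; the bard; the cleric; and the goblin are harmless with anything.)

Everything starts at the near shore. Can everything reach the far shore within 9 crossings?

No

Counting alone: the ferryman can take at most 1 across per trip to the far shore, so moving all 6 needs at least 6 loaded trips out, with a return between consecutive ones — at least 11 crossings.
Since 9 < 11, 9 crossings cannot be enough. (The shortest complete plan in fact takes 11:)
1. Ferryman goes to the far shore with the elf.
2. Ferryman goes back to the near shore alone.
3. Ferryman goes to the far shore with the dwarf.
4. Ferryman goes back to the near shore alone.
5. Ferryman goes to the far shore with the bard.
6. Ferryman goes back to the near shore alone.
7. Ferryman goes to the far shore with the cleric.
8. Ferryman goes back to the near shore alone.
9. Ferryman goes to the far shore with the goblin.
10. Ferryman goes back to the near shore alone.
11. Ferryman goes to the far shore with the rogue.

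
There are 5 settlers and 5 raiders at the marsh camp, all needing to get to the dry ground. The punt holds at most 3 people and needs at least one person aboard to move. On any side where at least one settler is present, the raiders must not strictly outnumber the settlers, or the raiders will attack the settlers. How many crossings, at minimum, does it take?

11

Counting alone: each trip to the dry ground takes at most 3 across and each return brings at least 1 back, so after t trips out (and t−1 returns) at most 3t − (t−1) of the 10 are across; that first reaches 10 at t = 5, so at least 9 crossings are needed.
The safety rule pushes this higher. Following every safe sequence of crossings, the most of the 10 that can be at the dry ground as the punt arrives there on crossing 9 is 9 — never all 10.
So no plan with fewer than 11 crossings exists, and this one achieves 11:
1. 2 raiders → the dry ground.  (the marsh camp: 5S 3R; the dry ground: 0S 2R)
2. 1 raider ← the marsh camp.  (the marsh camp: 5S 4R; the dry ground: 0S 1R)
3. 3 raiders → the dry ground.  (the marsh camp: 5S 1R; the dry ground: 0S 4R)
4. 1 raider ← the marsh camp.  (the marsh camp: 5S 2R; the dry ground: 0S 3R)
5. 3 settlers → the dry ground.  (the marsh camp: 2S 2R; the dry ground: 3S 3R)
6. 1 settler and 1 raider ← the marsh camp.  (the marsh camp: 3S 3R; the dry ground: 2S 2R)
7. 3 settlers → the dry ground.  (the marsh camp: 0S 3R; the dry ground: 5S 2R)
8. 1 raider ← the marsh camp.  (the marsh camp: 0S 4R; the dry ground: 5S 1R)
9. 2 raiders → the dry ground.  (the marsh camp: 0S 2R; the dry ground: 5S 3R)
10. 1 raider ← the marsh camp.  (the marsh camp: 0S 3R; the dry ground: 5S 2R)
11. 3 raiders → the dry ground.  (the marsh camp: 0S 0R; the dry ground: 5S 5R)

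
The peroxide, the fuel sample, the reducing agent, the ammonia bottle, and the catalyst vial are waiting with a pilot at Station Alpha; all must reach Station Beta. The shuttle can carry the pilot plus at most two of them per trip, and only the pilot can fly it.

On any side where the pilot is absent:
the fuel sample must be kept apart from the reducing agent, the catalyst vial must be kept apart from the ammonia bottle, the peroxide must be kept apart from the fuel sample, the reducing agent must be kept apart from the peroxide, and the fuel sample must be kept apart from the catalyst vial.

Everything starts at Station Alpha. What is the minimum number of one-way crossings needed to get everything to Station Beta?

Whatever the first load, the items left behind include a forbidden pair without the pilot. No opening move is safe, so no plan exists.

impossible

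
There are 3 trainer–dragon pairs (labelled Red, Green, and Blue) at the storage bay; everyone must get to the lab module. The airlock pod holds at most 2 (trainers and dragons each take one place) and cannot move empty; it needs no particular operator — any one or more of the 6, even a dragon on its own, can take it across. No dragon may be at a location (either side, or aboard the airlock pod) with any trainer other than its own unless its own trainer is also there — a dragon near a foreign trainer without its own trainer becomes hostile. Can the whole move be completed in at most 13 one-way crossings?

Yes — this plan uses 11 crossings (≤ 13):
1. dragon Red and trainer Red cross → the lab module.
2. trainer Red crosses ← the storage bay.
3. dragon Blue and dragon Green cross → the lab module.
4. dragon Red crosses ← the storage bay.
5. trainer Blue and trainer Green cross → the lab module.
6. dragon Green and trainer Green cross ← the storage bay.
7. trainer Green and trainer Red cross → the lab module.
8. dragon Blue crosses ← the storage bay.
9. dragon Green and dragon Red cross → the lab module.
10. trainer Blue crosses ← the storage bay.
11. dragon Blue and trainer Blue cross → the lab module.

Yes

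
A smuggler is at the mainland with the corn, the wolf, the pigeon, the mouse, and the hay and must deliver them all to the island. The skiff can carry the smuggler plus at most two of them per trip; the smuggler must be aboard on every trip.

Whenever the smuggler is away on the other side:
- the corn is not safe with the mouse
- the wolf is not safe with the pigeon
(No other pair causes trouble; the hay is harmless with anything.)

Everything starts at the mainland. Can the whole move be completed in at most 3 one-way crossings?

Counting alone: the smuggler can take at most 2 across per trip to the island, so moving all 5 needs at least 3 loaded trips out, with a return between consecutive ones — at least 5 crossings.
Since 3 < 5, 3 crossings cannot be enough. (The shortest complete plan in fact takes 5:)
1. Smuggler goes to the island with the corn and the wolf.  [the mainland: the hay, the mouse, the pigeon | the island: the corn, the wolf]
2. Smuggler goes back to the mainland alone.  [the mainland: the hay, the mouse, the pigeon | the island: the corn, the wolf]
3. Smuggler goes to the island with the hay.  [the mainland: the mouse, the pigeon | the island: the corn, the hay, the wolf]
4. Smuggler goes back to the mainland alone.  [the mainland: the mouse, the pigeon | the island: the corn, the hay, the wolf]
5. Smuggler goes to the island with the mouse and the pigeon.  [the mainland: — | the island: the corn, the hay, the mouse, the pigeon, the wolf]

No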